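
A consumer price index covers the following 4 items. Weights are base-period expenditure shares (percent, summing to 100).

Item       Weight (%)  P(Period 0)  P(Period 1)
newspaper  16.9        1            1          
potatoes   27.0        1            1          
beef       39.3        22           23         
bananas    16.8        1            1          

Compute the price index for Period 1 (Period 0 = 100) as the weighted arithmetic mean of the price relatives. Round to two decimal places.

newspaper: 16.9 × (1/1) = 16.9 × 1.000000 = 16.9000
potatoes: 27.0 × (1/1) = 27.0 × 1.000000 = 27.0000
beef: 39.3 × (23/22) = 39.3 × 1.045455 = 41.0864
bananas: 16.8 × (1/1) = 16.8 × 1.000000 = 16.8000
Index = Σ wᵢ·(p₁ᵢ/p₀ᵢ) = 16.9000 + 27.0000 + 41.0864 + 16.8000 = 101.7864

101.79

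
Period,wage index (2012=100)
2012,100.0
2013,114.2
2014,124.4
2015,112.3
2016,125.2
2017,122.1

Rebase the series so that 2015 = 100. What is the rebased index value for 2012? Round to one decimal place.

89.0

Rebased(2012) = 100.0 / 112.3 × 100 = 89.0472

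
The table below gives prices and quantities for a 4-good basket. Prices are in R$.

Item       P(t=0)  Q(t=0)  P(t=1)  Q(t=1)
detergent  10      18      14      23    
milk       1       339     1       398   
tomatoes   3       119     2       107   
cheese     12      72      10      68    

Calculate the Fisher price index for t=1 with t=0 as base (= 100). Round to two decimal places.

90.23

Laspeyres component (base-period weights):
ΣP(t=1)Q(t=0) = 14×18 + 1×339 + 2×119 + 10×72 = 252 + 339 + 238 + 720 = 1549
ΣP(t=0)Q(t=0) = 10×18 + 1×339 + 3×119 + 12×72 = 180 + 339 + 357 + 864 = 1740
L = 1549 / 1740 × 100 = 89.0230
Paasche component (current-period weights):
ΣP(t=1)Q(t=1) = 14×23 + 1×398 + 2×107 + 10×68 = 322 + 398 + 214 + 680 = 1614
ΣP(t=0)Q(t=1) = 10×23 + 1×398 + 3×107 + 12×68 = 230 + 398 + 321 + 816 = 1765
P = 1614 / 1765 × 100 = 91.4448
Fisher = √(L × P) = √(89.0230 × 91.4448) = 90.2257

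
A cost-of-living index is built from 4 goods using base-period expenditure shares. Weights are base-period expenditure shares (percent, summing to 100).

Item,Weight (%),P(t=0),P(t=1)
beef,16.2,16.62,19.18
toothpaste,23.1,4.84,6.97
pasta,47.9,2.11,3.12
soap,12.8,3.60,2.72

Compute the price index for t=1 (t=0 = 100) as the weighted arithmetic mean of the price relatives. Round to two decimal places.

132.46

beef: 16.2 × (19.18/16.62) = 16.2 × 1.154031 = 18.6953
toothpaste: 23.1 × (6.97/4.84) = 23.1 × 1.440083 = 33.2659
pasta: 47.9 × (3.12/2.11) = 47.9 × 1.478673 = 70.8284
soap: 12.8 × (2.72/3.60) = 12.8 × 0.755556 = 9.6711
Index = Σ wᵢ·(p₁ᵢ/p₀ᵢ) = 18.6953 + 33.2659 + 70.8284 + 9.6711 = 132.4608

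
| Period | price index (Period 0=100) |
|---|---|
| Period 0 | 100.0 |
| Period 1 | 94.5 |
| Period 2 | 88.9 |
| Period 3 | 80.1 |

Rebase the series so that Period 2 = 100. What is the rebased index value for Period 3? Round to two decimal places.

Rebased(Period 3) = 80.1 / 88.9 × 100 = 90.1012

90.10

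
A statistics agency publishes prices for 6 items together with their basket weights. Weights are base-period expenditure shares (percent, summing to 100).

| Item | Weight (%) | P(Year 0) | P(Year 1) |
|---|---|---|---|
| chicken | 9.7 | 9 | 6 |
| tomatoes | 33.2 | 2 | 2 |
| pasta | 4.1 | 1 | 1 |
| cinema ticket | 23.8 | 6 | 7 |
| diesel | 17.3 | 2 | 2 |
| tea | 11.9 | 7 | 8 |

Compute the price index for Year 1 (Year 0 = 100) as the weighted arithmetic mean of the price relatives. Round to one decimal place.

102.4

chicken: 9.7 × (6/9) = 9.7 × 0.666667 = 6.4667
tomatoes: 33.2 × (2/2) = 33.2 × 1.000000 = 33.2000
pasta: 4.1 × (1/1) = 4.1 × 1.000000 = 4.1000
cinema ticket: 23.8 × (7/6) = 23.8 × 1.166667 = 27.7667
diesel: 17.3 × (2/2) = 17.3 × 1.000000 = 17.3000
tea: 11.9 × (8/7) = 11.9 × 1.142857 = 13.6000
Index = Σ wᵢ·(p₁ᵢ/p₀ᵢ) = 6.4667 + 33.2000 + 4.1000 + 27.7667 + 17.3000 + 13.6000 = 102.4333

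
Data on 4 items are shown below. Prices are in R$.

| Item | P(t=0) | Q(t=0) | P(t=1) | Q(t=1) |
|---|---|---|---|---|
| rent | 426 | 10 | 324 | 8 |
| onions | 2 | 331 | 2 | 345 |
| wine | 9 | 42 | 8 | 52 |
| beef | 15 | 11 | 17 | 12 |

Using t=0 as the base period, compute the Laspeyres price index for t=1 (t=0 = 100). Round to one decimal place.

81.0

Laspeyres price index uses base-period quantities as weights.
ΣP(t=1)·Q(t=0) = 324×10 + 2×331 + 8×42 + 17×11 = 3240 + 662 + 336 + 187 = 4425
ΣP(t=0)·Q(t=0) = 426×10 + 2×331 + 9×42 + 15×11 = 4260 + 662 + 378 + 165 = 5465
Index = 4425 / 5465 × 100 = 80.9698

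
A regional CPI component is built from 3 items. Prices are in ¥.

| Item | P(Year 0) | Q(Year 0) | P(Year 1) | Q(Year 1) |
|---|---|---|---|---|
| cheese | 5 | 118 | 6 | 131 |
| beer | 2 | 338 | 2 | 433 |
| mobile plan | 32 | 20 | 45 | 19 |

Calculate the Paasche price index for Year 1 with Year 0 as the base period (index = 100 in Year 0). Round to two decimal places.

117.75

Paasche price index uses current-period quantities as weights.
ΣP(Year 1)·Q(Year 1) = 6×131 + 2×433 + 45×19 = 786 + 866 + 855 = 2507
ΣP(Year 0)·Q(Year 1) = 5×131 + 2×433 + 32×19 = 655 + 866 + 608 = 2129
Index = 2507 / 2129 × 100 = 117.7548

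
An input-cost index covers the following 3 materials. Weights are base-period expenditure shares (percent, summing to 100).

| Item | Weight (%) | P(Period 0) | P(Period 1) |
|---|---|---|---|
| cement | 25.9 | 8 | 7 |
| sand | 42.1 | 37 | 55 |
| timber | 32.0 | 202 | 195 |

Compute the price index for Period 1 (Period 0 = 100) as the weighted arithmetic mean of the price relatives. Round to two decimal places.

cement: 25.9 × (7/8) = 25.9 × 0.875000 = 22.6625
sand: 42.1 × (55/37) = 42.1 × 1.486486 = 62.5811
timber: 32.0 × (195/202) = 32.0 × 0.965347 = 30.8911
Index = Σ wᵢ·(p₁ᵢ/p₀ᵢ) = 22.6625 + 62.5811 + 30.8911 = 116.1347

116.13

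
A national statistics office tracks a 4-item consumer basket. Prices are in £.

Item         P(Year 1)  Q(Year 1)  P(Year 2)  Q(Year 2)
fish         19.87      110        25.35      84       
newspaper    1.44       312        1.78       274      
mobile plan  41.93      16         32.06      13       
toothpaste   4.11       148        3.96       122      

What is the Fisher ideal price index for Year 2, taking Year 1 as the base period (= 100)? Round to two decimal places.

113.30

Laspeyres component (base-period weights):
ΣP(Year 2)Q(Year 1) = 25.35×110 + 1.78×312 + 32.06×16 + 3.96×148 = 2788.5 + 555.36 + 512.96 + 586.08 = 4442.9
ΣP(Year 1)Q(Year 1) = 19.87×110 + 1.44×312 + 41.93×16 + 4.11×148 = 2185.7 + 449.28 + 670.88 + 608.28 = 3914.14
L = 4442.9 / 3914.14 × 100 = 113.5090
Paasche component (current-period weights):
ΣP(Year 2)Q(Year 2) = 25.35×84 + 1.78×274 + 32.06×13 + 3.96×122 = 2129.4 + 487.72 + 416.78 + 483.12 = 3517.02
ΣP(Year 1)Q(Year 2) = 19.87×84 + 1.44×274 + 41.93×13 + 4.11×122 = 1669.08 + 394.56 + 545.09 + 501.42 = 3110.15
P = 3517.02 / 3110.15 × 100 = 113.0820
Fisher = √(L × P) = √(113.5090 × 113.0820) = 113.2953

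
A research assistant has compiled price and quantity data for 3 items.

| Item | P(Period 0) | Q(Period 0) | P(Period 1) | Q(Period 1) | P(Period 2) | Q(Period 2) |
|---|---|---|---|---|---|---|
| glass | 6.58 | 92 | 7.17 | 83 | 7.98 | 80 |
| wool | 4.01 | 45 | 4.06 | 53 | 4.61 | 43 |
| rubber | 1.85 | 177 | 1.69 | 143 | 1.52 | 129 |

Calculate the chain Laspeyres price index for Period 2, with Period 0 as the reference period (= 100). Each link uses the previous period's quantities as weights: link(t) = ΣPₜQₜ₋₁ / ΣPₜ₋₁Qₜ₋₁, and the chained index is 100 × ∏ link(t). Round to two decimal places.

Link Period 0→Period 1:
ΣP(Period 1)Q(Period 0) = 7.17×92 + 4.06×45 + 1.69×177 = 659.64 + 182.7 + 299.13 = 1141.47
ΣP(Period 0)Q(Period 0) = 6.58×92 + 4.01×45 + 1.85×177 = 605.36 + 180.45 + 327.45 = 1113.26
link = 1141.47/1113.26 = 1.025340
Link Period 1→Period 2:
ΣP(Period 2)Q(Period 1) = 7.98×83 + 4.61×53 + 1.52×143 = 662.34 + 244.33 + 217.36 = 1124.03
ΣP(Period 1)Q(Period 1) = 7.17×83 + 4.06×53 + 1.69×143 = 595.11 + 215.18 + 241.67 = 1051.96
link = 1124.03/1051.96 = 1.068510
Chained index = 100 × 1.025340 × 1.068510 = 109.5586

109.56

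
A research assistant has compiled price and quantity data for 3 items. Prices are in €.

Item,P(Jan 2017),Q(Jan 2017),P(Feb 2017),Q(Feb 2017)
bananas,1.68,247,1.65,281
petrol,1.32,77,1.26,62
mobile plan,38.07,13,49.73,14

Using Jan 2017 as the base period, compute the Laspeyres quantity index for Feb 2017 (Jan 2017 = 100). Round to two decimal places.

Laspeyres quantity index uses base-period prices as weights.
ΣP(Jan 2017)·Q(Feb 2017) = 1.68×281 + 1.32×62 + 38.07×14 = 472.08 + 81.84 + 532.98 = 1086.9
ΣP(Jan 2017)·Q(Jan 2017) = 1.68×247 + 1.32×77 + 38.07×13 = 414.96 + 101.64 + 494.91 = 1011.51
Index = 1086.9 / 1011.51 × 100 = 107.4532

107.45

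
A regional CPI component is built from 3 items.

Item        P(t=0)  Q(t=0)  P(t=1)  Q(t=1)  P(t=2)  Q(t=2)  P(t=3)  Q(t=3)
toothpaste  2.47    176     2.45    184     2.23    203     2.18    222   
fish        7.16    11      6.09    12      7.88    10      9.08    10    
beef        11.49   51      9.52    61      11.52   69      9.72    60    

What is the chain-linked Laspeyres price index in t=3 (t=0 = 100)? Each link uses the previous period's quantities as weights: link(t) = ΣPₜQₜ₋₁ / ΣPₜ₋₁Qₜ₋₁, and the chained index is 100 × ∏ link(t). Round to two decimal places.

88.79

Link t=0→t=1:
ΣP(t=1)Q(t=0) = 2.45×176 + 6.09×11 + 9.52×51 = 431.2 + 66.99 + 485.52 = 983.71
ΣP(t=0)Q(t=0) = 2.47×176 + 7.16×11 + 11.49×51 = 434.72 + 78.76 + 585.99 = 1099.47
link = 983.71/1099.47 = 0.894713
Link t=1→t=2:
ΣP(t=2)Q(t=1) = 2.23×184 + 7.88×12 + 11.52×61 = 410.32 + 94.56 + 702.72 = 1207.6
ΣP(t=1)Q(t=1) = 2.45×184 + 6.09×12 + 9.52×61 = 450.8 + 73.08 + 580.72 = 1104.6
link = 1207.6/1104.6 = 1.093246
Link t=2→t=3:
ΣP(t=3)Q(t=2) = 2.18×203 + 9.08×10 + 9.72×69 = 442.54 + 90.8 + 670.68 = 1204.02
ΣP(t=2)Q(t=2) = 2.23×203 + 7.88×10 + 11.52×69 = 452.69 + 78.8 + 794.88 = 1326.37
link = 1204.02/1326.37 = 0.907756
Chained index = 100 × 0.894713 × 1.093246 × 0.907756 = 88.7914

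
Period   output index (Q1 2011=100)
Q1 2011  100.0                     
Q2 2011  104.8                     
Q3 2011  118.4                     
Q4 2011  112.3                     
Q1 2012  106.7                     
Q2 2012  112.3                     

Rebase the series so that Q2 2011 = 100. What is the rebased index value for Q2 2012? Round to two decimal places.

107.16

Rebased(Q2 2012) = 112.3 / 104.8 × 100 = 107.1565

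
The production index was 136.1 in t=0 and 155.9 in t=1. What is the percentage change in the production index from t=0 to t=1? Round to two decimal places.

14.55%

Change = (155.9 − 136.1) / 136.1 × 100
       = 19.8 / 136.1 × 100 = 14.5481%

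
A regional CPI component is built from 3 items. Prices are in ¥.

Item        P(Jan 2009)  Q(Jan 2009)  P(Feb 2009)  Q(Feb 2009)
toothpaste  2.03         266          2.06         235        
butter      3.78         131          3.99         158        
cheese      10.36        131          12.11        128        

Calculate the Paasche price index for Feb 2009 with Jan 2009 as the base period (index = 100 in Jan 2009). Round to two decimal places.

111.01

Paasche price index uses current-period quantities as weights.
ΣP(Feb 2009)·Q(Feb 2009) = 2.06×235 + 3.99×158 + 12.11×128 = 484.1 + 630.42 + 1550.08 = 2664.6
ΣP(Jan 2009)·Q(Feb 2009) = 2.03×235 + 3.78×158 + 10.36×128 = 477.05 + 597.24 + 1326.08 = 2400.37
Index = 2664.6 / 2400.37 × 100 = 111.0079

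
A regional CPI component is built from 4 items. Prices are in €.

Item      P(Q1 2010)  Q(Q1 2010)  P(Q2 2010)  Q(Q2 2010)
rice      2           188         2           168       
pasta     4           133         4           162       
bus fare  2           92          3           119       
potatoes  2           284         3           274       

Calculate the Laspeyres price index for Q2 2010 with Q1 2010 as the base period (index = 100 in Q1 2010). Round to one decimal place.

Laspeyres price index uses base-period quantities as weights.
ΣP(Q2 2010)·Q(Q1 2010) = 2×188 + 4×133 + 3×92 + 3×284 = 376 + 532 + 276 + 852 = 2036
ΣP(Q1 2010)·Q(Q1 2010) = 2×188 + 4×133 + 2×92 + 2×284 = 376 + 532 + 184 + 568 = 1660
Index = 2036 / 1660 × 100 = 122.6506

122.7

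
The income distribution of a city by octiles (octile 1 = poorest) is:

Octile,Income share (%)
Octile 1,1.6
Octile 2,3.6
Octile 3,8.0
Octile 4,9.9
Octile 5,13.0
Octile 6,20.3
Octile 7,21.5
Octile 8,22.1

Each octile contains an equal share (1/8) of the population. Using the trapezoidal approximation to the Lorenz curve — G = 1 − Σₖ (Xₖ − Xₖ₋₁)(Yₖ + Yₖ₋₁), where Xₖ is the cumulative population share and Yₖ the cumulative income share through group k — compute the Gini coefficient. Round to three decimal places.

0.341

Cumulative income shares Yₖ: 0.0160, 0.0520, 0.1320, 0.2310, 0.3610, 0.5640, 0.7790, 1.0000
Σ (Xₖ−Xₖ₋₁)(Yₖ+Yₖ₋₁) = (1/8)(0.0160+0.0000) + (1/8)(0.0520+0.0160) + (1/8)(0.1320+0.0520) + (1/8)(0.2310+0.1320) + (1/8)(0.3610+0.2310) + (1/8)(0.5640+0.3610) + (1/8)(0.7790+0.5640) + (1/8)(1.0000+0.7790)
  = 0.0020 + 0.0085 + 0.0230 + 0.0454 + 0.0740 + 0.1156 + 0.1679 + 0.2224 = 0.6587
G = 1 − 0.6587 = 0.3413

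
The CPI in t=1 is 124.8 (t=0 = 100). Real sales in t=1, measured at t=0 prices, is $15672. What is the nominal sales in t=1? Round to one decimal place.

Nominal = Real × (Index/100) = 15672 × (124.8/100)
        = 15672 × 1.248 = 19558.6560

19558.7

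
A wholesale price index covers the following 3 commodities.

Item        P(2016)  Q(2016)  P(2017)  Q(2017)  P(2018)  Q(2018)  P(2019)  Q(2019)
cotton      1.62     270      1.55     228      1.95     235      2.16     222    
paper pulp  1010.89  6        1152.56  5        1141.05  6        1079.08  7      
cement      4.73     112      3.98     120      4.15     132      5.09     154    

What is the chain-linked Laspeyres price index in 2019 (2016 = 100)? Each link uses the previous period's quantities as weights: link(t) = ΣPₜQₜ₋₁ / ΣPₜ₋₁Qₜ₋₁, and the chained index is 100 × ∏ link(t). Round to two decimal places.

Link 2016→2017:
ΣP(2017)Q(2016) = 1.55×270 + 1152.56×6 + 3.98×112 = 418.5 + 6915.36 + 445.76 = 7779.62
ΣP(2016)Q(2016) = 1.62×270 + 1010.89×6 + 4.73×112 = 437.4 + 6065.34 + 529.76 = 7032.5
link = 7779.62/7032.5 = 1.106238
Link 2017→2018:
ΣP(2018)Q(2017) = 1.95×228 + 1141.05×5 + 4.15×120 = 444.6 + 5705.25 + 498 = 6647.85
ΣP(2017)Q(2017) = 1.55×228 + 1152.56×5 + 3.98×120 = 353.4 + 5762.8 + 477.6 = 6593.8
link = 6647.85/6593.8 = 1.008197
Link 2018→2019:
ΣP(2019)Q(2018) = 2.16×235 + 1079.08×6 + 5.09×132 = 507.6 + 6474.48 + 671.88 = 7653.96
ΣP(2018)Q(2018) = 1.95×235 + 1141.05×6 + 4.15×132 = 458.25 + 6846.3 + 547.8 = 7852.35
link = 7653.96/7852.35 = 0.974735
Chained index = 100 × 1.106238 × 1.008197 × 0.974735 = 108.7128

108.71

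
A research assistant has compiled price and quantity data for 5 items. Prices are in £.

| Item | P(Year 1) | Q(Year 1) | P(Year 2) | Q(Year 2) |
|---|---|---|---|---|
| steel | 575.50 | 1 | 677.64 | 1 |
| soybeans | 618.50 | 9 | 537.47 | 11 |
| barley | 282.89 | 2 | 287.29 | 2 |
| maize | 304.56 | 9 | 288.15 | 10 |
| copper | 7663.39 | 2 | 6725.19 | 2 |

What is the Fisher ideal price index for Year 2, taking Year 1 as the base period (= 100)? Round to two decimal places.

89.31

Laspeyres component (base-period weights):
ΣP(Year 2)Q(Year 1) = 677.64×1 + 537.47×9 + 287.29×2 + 288.15×9 + 6725.19×2 = 677.64 + 4837.23 + 574.58 + 2593.35 + 13450.38 = 22133.18
ΣP(Year 1)Q(Year 1) = 575.50×1 + 618.50×9 + 282.89×2 + 304.56×9 + 7663.39×2 = 575.5 + 5566.5 + 565.78 + 2741.04 + 15326.78 = 24775.6
L = 22133.18 / 24775.6 × 100 = 89.3346
Paasche component (current-period weights):
ΣP(Year 2)Q(Year 2) = 677.64×1 + 537.47×11 + 287.29×2 + 288.15×10 + 6725.19×2 = 677.64 + 5912.17 + 574.58 + 2881.5 + 13450.38 = 23496.27
ΣP(Year 1)Q(Year 2) = 575.50×1 + 618.50×11 + 282.89×2 + 304.56×10 + 7663.39×2 = 575.5 + 6803.5 + 565.78 + 3045.6 + 15326.78 = 26317.16
P = 23496.27 / 26317.16 × 100 = 89.2812
Fisher = √(L × P) = √(89.3346 × 89.2812) = 89.3079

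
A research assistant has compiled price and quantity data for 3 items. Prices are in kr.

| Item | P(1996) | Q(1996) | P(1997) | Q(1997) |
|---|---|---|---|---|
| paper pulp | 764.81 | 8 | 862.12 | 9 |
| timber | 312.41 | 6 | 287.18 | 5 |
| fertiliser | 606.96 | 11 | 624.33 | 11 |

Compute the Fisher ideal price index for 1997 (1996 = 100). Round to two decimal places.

Laspeyres component (base-period weights):
ΣP(1997)Q(1996) = 862.12×8 + 287.18×6 + 624.33×11 = 6896.96 + 1723.08 + 6867.63 = 15487.67
ΣP(1996)Q(1996) = 764.81×8 + 312.41×6 + 606.96×11 = 6118.48 + 1874.46 + 6676.56 = 14669.5
L = 15487.67 / 14669.5 × 100 = 105.5774
Paasche component (current-period weights):
ΣP(1997)Q(1997) = 862.12×9 + 287.18×5 + 624.33×11 = 7759.08 + 1435.9 + 6867.63 = 16062.61
ΣP(1996)Q(1997) = 764.81×9 + 312.41×5 + 606.96×11 = 6883.29 + 1562.05 + 6676.56 = 15121.9
P = 16062.61 / 15121.9 × 100 = 106.2208
Fisher = √(L × P) = √(105.5774 × 106.2208) = 105.8986

105.90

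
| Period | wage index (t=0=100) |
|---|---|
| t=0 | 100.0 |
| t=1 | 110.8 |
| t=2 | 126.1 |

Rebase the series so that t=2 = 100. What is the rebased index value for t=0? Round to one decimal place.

79.3

Rebased(t=0) = 100.0 / 126.1 × 100 = 79.3021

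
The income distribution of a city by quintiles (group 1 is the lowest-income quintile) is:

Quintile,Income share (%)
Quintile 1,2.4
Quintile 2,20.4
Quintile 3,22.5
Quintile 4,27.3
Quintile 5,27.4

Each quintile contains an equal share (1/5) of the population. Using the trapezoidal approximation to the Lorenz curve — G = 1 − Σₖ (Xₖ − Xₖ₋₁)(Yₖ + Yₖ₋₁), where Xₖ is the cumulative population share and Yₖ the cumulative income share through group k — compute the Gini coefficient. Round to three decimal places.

0.228

Cumulative income shares Yₖ: 0.0240, 0.2280, 0.4530, 0.7260, 1.0000
Σ (Xₖ−Xₖ₋₁)(Yₖ+Yₖ₋₁) = (1/5)(0.0240+0.0000) + (1/5)(0.2280+0.0240) + (1/5)(0.4530+0.2280) + (1/5)(0.7260+0.4530) + (1/5)(1.0000+0.7260)
  = 0.0048 + 0.0504 + 0.1362 + 0.2358 + 0.3452 = 0.7724
G = 1 − 0.7724 = 0.2276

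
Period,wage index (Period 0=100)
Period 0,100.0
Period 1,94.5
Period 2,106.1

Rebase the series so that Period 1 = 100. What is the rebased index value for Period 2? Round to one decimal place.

112.3

Rebased(Period 2) = 106.1 / 94.5 × 100 = 112.2751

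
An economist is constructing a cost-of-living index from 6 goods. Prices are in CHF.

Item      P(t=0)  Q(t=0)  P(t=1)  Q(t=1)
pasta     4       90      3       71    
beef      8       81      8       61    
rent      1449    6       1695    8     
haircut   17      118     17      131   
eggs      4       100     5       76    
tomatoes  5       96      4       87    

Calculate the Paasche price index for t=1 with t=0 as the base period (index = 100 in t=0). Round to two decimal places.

Paasche price index uses current-period quantities as weights.
ΣP(t=1)·Q(t=1) = 3×71 + 8×61 + 1695×8 + 17×131 + 5×76 + 4×87 = 213 + 488 + 13560 + 2227 + 380 + 348 = 17216
ΣP(t=0)·Q(t=1) = 4×71 + 8×61 + 1449×8 + 17×131 + 4×76 + 5×87 = 284 + 488 + 11592 + 2227 + 304 + 435 = 15330
Index = 17216 / 15330 × 100 = 112.3027

112.30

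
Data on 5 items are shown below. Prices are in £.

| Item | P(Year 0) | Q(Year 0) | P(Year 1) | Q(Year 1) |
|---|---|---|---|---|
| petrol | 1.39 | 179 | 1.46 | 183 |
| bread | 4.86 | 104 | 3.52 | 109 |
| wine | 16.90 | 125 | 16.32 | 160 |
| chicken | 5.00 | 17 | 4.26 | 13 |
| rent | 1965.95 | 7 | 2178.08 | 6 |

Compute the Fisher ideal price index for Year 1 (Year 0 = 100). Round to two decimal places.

Laspeyres component (base-period weights):
ΣP(Year 1)Q(Year 0) = 1.46×179 + 3.52×104 + 16.32×125 + 4.26×17 + 2178.08×7 = 261.34 + 366.08 + 2040 + 72.42 + 15246.56 = 17986.4
ΣP(Year 0)Q(Year 0) = 1.39×179 + 4.86×104 + 16.90×125 + 5.00×17 + 1965.95×7 = 248.81 + 505.44 + 2112.5 + 85 + 13761.65 = 16713.4
L = 17986.4 / 16713.4 × 100 = 107.6166
Paasche component (current-period weights):
ΣP(Year 1)Q(Year 1) = 1.46×183 + 3.52×109 + 16.32×160 + 4.26×13 + 2178.08×6 = 267.18 + 383.68 + 2611.2 + 55.38 + 13068.48 = 16385.92
ΣP(Year 0)Q(Year 1) = 1.39×183 + 4.86×109 + 16.90×160 + 5.00×13 + 1965.95×6 = 254.37 + 529.74 + 2704 + 65 + 11795.7 = 15348.81
P = 16385.92 / 15348.81 × 100 = 106.7569
Fisher = √(L × P) = √(107.6166 × 106.7569) = 107.1859

107.19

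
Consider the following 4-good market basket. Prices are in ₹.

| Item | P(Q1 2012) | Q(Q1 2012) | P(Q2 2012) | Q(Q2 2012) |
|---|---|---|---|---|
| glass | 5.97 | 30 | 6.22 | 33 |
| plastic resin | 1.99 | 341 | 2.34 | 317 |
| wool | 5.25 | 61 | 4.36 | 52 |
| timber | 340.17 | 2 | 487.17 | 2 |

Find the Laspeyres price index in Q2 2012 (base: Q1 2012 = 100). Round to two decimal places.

Laspeyres price index uses base-period quantities as weights.
ΣP(Q2 2012)·Q(Q1 2012) = 6.22×30 + 2.34×341 + 4.36×61 + 487.17×2 = 186.6 + 797.94 + 265.96 + 974.34 = 2224.84
ΣP(Q1 2012)·Q(Q1 2012) = 5.97×30 + 1.99×341 + 5.25×61 + 340.17×2 = 179.1 + 678.59 + 320.25 + 680.34 = 1858.28
Index = 2224.84 / 1858.28 × 100 = 119.7258

119.73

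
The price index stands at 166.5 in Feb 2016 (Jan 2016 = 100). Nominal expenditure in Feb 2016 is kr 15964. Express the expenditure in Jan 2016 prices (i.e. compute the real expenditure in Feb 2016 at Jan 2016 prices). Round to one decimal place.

9588.0

Real = Nominal ÷ (Index/100) = 15964 ÷ (166.5/100)
     = 15964 ÷ 1.665 = 9587.9880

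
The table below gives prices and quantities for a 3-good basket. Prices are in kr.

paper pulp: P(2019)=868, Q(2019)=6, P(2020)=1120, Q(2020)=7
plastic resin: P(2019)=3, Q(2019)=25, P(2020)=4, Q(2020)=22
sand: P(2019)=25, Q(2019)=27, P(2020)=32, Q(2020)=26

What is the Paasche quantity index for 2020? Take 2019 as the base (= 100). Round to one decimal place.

Paasche quantity index uses current-period prices as weights.
ΣP(2020)·Q(2020) = 1120×7 + 4×22 + 32×26 = 7840 + 88 + 832 = 8760
ΣP(2020)·Q(2019) = 1120×6 + 4×25 + 32×27 = 6720 + 100 + 864 = 7684
Index = 8760 / 7684 × 100 = 114.0031

114.0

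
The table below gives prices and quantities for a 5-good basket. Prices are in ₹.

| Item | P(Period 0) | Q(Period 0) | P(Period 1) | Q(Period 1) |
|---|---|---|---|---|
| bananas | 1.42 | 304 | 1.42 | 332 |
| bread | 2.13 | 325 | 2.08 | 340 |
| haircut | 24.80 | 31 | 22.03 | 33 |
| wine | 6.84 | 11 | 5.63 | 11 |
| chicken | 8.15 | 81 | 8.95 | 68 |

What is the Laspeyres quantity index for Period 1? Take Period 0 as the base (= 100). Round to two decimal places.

100.58

Laspeyres quantity index uses base-period prices as weights.
ΣP(Period 0)·Q(Period 1) = 1.42×332 + 2.13×340 + 24.80×33 + 6.84×11 + 8.15×68 = 471.44 + 724.2 + 818.4 + 75.24 + 554.2 = 2643.48
ΣP(Period 0)·Q(Period 0) = 1.42×304 + 2.13×325 + 24.80×31 + 6.84×11 + 8.15×81 = 431.68 + 692.25 + 768.8 + 75.24 + 660.15 = 2628.12
Index = 2643.48 / 2628.12 × 100 = 100.5844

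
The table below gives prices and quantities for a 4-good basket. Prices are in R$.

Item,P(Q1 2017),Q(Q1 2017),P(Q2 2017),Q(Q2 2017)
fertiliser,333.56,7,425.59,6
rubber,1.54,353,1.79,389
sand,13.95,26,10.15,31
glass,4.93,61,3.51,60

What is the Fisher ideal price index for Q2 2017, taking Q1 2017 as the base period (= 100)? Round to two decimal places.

Laspeyres component (base-period weights):
ΣP(Q2 2017)Q(Q1 2017) = 425.59×7 + 1.79×353 + 10.15×26 + 3.51×61 = 2979.13 + 631.87 + 263.9 + 214.11 = 4089.01
ΣP(Q1 2017)Q(Q1 2017) = 333.56×7 + 1.54×353 + 13.95×26 + 4.93×61 = 2334.92 + 543.62 + 362.7 + 300.73 = 3541.97
L = 4089.01 / 3541.97 × 100 = 115.4445
Paasche component (current-period weights):
ΣP(Q2 2017)Q(Q2 2017) = 425.59×6 + 1.79×389 + 10.15×31 + 3.51×60 = 2553.54 + 696.31 + 314.65 + 210.6 = 3775.1
ΣP(Q1 2017)Q(Q2 2017) = 333.56×6 + 1.54×389 + 13.95×31 + 4.93×60 = 2001.36 + 599.06 + 432.45 + 295.8 = 3328.67
P = 3775.1 / 3328.67 × 100 = 113.4117
Fisher = √(L × P) = √(115.4445 × 113.4117) = 114.4236

114.42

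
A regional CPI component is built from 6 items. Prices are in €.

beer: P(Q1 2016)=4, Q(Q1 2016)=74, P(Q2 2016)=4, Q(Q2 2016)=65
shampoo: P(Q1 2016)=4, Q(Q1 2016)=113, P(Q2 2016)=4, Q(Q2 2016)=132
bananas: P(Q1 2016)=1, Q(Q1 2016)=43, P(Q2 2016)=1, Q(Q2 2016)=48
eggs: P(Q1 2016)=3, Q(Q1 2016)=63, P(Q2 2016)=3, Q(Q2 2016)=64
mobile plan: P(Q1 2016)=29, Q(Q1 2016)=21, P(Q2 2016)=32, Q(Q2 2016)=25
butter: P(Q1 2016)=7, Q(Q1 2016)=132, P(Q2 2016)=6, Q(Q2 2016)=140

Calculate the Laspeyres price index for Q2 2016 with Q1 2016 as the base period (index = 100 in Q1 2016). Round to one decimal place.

97.3

Laspeyres price index uses base-period quantities as weights.
ΣP(Q2 2016)·Q(Q1 2016) = 4×74 + 4×113 + 1×43 + 3×63 + 32×21 + 6×132 = 296 + 452 + 43 + 189 + 672 + 792 = 2444
ΣP(Q1 2016)·Q(Q1 2016) = 4×74 + 4×113 + 1×43 + 3×63 + 29×21 + 7×132 = 296 + 452 + 43 + 189 + 609 + 924 = 2513
Index = 2444 / 2513 × 100 = 97.2543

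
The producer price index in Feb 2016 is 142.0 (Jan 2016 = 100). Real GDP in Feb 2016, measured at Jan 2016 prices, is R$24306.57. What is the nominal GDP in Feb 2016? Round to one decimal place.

34515.3

Nominal = Real × (Index/100) = 24306.57 × (142.0/100)
        = 24306.57 × 1.420 = 34515.3294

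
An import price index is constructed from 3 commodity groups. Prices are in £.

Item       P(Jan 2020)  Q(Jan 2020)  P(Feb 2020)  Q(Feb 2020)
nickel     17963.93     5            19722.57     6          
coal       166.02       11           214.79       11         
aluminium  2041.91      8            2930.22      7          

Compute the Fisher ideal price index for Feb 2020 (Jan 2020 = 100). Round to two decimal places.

114.59

Laspeyres component (base-period weights):
ΣP(Feb 2020)Q(Jan 2020) = 19722.57×5 + 214.79×11 + 2930.22×8 = 98612.85 + 2362.69 + 23441.76 = 124417.3
ΣP(Jan 2020)Q(Jan 2020) = 17963.93×5 + 166.02×11 + 2041.91×8 = 89819.65 + 1826.22 + 16335.28 = 107981.15
L = 124417.3 / 107981.15 × 100 = 115.2213
Paasche component (current-period weights):
ΣP(Feb 2020)Q(Feb 2020) = 19722.57×6 + 214.79×11 + 2930.22×7 = 118335.42 + 2362.69 + 20511.54 = 141209.65
ΣP(Jan 2020)Q(Feb 2020) = 17963.93×6 + 166.02×11 + 2041.91×7 = 107783.58 + 1826.22 + 14293.37 = 123903.17
P = 141209.65 / 123903.17 × 100 = 113.9677
Fisher = √(L × P) = √(115.2213 × 113.9677) = 114.5928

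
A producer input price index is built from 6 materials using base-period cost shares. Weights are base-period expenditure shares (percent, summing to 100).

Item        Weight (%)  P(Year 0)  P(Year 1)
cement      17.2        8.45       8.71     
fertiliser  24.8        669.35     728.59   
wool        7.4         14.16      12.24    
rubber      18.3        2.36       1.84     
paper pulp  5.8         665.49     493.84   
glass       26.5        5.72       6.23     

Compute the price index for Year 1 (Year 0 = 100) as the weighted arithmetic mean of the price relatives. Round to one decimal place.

98.6

cement: 17.2 × (8.71/8.45) = 17.2 × 1.030769 = 17.7292
fertiliser: 24.8 × (728.59/669.35) = 24.8 × 1.088504 = 26.9949
wool: 7.4 × (12.24/14.16) = 7.4 × 0.864407 = 6.3966
rubber: 18.3 × (1.84/2.36) = 18.3 × 0.779661 = 14.2678
paper pulp: 5.8 × (493.84/665.49) = 5.8 × 0.742070 = 4.3040
glass: 26.5 × (6.23/5.72) = 26.5 × 1.089161 = 28.8628
Index = Σ wᵢ·(p₁ᵢ/p₀ᵢ) = 17.7292 + 26.9949 + 6.3966 + 14.2678 + 4.3040 + 28.8628 = 98.5553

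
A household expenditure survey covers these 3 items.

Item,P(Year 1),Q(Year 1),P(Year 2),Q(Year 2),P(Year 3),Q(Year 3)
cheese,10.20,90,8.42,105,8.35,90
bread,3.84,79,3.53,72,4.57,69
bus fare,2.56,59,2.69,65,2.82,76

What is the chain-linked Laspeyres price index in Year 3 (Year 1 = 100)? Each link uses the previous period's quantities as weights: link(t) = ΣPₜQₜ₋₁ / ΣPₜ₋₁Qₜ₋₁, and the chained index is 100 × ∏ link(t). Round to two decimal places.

Link Year 1→Year 2:
ΣP(Year 2)Q(Year 1) = 8.42×90 + 3.53×79 + 2.69×59 = 757.8 + 278.87 + 158.71 = 1195.38
ΣP(Year 1)Q(Year 1) = 10.20×90 + 3.84×79 + 2.56×59 = 918 + 303.36 + 151.04 = 1372.4
link = 1195.38/1372.4 = 0.871014
Link Year 2→Year 3:
ΣP(Year 3)Q(Year 2) = 8.35×105 + 4.57×72 + 2.82×65 = 876.75 + 329.04 + 183.3 = 1389.09
ΣP(Year 2)Q(Year 2) = 8.42×105 + 3.53×72 + 2.69×65 = 884.1 + 254.16 + 174.85 = 1313.11
link = 1389.09/1313.11 = 1.057863
Chained index = 100 × 0.871014 × 1.057863 = 92.1413

92.14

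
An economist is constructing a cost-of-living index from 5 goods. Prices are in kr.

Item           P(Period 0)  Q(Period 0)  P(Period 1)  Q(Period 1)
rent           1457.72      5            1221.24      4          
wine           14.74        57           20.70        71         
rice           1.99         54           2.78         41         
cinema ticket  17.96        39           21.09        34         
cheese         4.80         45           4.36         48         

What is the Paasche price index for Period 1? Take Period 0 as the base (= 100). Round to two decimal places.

94.81

Paasche price index uses current-period quantities as weights.
ΣP(Period 1)·Q(Period 1) = 1221.24×4 + 20.70×71 + 2.78×41 + 21.09×34 + 4.36×48 = 4884.96 + 1469.7 + 113.98 + 717.06 + 209.28 = 7394.98
ΣP(Period 0)·Q(Period 1) = 1457.72×4 + 14.74×71 + 1.99×41 + 17.96×34 + 4.80×48 = 5830.88 + 1046.54 + 81.59 + 610.64 + 230.4 = 7800.05
Index = 7394.98 / 7800.05 × 100 = 94.8068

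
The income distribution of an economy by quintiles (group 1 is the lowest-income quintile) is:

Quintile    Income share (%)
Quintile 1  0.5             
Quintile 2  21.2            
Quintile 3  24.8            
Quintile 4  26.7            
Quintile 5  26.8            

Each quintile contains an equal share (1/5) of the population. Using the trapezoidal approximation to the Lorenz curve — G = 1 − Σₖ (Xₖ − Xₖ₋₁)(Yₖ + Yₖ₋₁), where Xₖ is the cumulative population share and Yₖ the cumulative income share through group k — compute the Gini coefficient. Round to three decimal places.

0.232

Cumulative income shares Yₖ: 0.0050, 0.2170, 0.4650, 0.7320, 1.0000
Σ (Xₖ−Xₖ₋₁)(Yₖ+Yₖ₋₁) = (1/5)(0.0050+0.0000) + (1/5)(0.2170+0.0050) + (1/5)(0.4650+0.2170) + (1/5)(0.7320+0.4650) + (1/5)(1.0000+0.7320)
  = 0.0010 + 0.0444 + 0.1364 + 0.2394 + 0.3464 = 0.7676
G = 1 − 0.7676 = 0.2324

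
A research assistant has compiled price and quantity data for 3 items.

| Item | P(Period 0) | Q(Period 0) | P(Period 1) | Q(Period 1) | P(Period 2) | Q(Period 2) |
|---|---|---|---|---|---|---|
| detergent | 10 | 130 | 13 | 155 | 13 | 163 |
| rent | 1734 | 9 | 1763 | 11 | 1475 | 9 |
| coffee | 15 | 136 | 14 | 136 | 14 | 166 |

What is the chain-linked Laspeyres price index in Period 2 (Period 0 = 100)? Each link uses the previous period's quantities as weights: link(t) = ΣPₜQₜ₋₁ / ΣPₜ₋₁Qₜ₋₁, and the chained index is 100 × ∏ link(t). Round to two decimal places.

88.76

Link Period 0→Period 1:
ΣP(Period 1)Q(Period 0) = 13×130 + 1763×9 + 14×136 = 1690 + 15867 + 1904 = 19461
ΣP(Period 0)Q(Period 0) = 10×130 + 1734×9 + 15×136 = 1300 + 15606 + 2040 = 18946
link = 19461/18946 = 1.027183
Link Period 1→Period 2:
ΣP(Period 2)Q(Period 1) = 13×155 + 1475×11 + 14×136 = 2015 + 16225 + 1904 = 20144
ΣP(Period 1)Q(Period 1) = 13×155 + 1763×11 + 14×136 = 2015 + 19393 + 1904 = 23312
link = 20144/23312 = 0.864104
Chained index = 100 × 1.027183 × 0.864104 = 88.7593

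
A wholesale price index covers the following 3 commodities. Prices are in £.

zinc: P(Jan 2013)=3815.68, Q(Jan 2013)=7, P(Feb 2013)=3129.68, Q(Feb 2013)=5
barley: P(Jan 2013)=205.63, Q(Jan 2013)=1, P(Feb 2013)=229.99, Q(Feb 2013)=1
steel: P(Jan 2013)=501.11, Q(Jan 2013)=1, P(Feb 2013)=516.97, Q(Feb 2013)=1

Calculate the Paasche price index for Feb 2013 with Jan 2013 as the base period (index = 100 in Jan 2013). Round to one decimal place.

82.9

Paasche price index uses current-period quantities as weights.
ΣP(Feb 2013)·Q(Feb 2013) = 3129.68×5 + 229.99×1 + 516.97×1 = 15648.4 + 229.99 + 516.97 = 16395.36
ΣP(Jan 2013)·Q(Feb 2013) = 3815.68×5 + 205.63×1 + 501.11×1 = 19078.4 + 205.63 + 501.11 = 19785.14
Index = 16395.36 / 19785.14 × 100 = 82.8670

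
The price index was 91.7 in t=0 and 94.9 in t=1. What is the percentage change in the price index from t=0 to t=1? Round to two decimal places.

3.49%

Change = (94.9 − 91.7) / 91.7 × 100
       = 3.2 / 91.7 × 100 = 3.4896%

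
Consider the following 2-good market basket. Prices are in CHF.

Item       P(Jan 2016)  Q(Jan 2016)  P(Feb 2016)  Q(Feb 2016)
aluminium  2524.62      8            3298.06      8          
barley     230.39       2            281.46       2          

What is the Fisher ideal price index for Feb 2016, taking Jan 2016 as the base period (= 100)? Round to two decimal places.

130.45

Laspeyres component (base-period weights):
ΣP(Feb 2016)Q(Jan 2016) = 3298.06×8 + 281.46×2 = 26384.48 + 562.92 = 26947.4
ΣP(Jan 2016)Q(Jan 2016) = 2524.62×8 + 230.39×2 = 20196.96 + 460.78 = 20657.74
L = 26947.4 / 20657.74 × 100 = 130.4470
Paasche component (current-period weights):
ΣP(Feb 2016)Q(Feb 2016) = 3298.06×8 + 281.46×2 = 26384.48 + 562.92 = 26947.4
ΣP(Jan 2016)Q(Feb 2016) = 2524.62×8 + 230.39×2 = 20196.96 + 460.78 = 20657.74
P = 26947.4 / 20657.74 × 100 = 130.4470
Fisher = √(L × P) = √(130.4470 × 130.4470) = 130.4470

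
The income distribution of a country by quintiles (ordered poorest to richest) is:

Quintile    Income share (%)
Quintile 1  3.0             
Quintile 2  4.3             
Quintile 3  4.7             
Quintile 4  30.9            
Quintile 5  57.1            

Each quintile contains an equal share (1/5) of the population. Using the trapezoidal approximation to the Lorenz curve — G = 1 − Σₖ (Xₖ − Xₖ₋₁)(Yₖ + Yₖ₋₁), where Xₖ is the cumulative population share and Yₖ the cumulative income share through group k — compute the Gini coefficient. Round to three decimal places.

0.539

Cumulative income shares Yₖ: 0.0300, 0.0730, 0.1200, 0.4290, 1.0000
Σ (Xₖ−Xₖ₋₁)(Yₖ+Yₖ₋₁) = (1/5)(0.0300+0.0000) + (1/5)(0.0730+0.0300) + (1/5)(0.1200+0.0730) + (1/5)(0.4290+0.1200) + (1/5)(1.0000+0.4290)
  = 0.0060 + 0.0206 + 0.0386 + 0.1098 + 0.2858 = 0.4608
G = 1 − 0.4608 = 0.5392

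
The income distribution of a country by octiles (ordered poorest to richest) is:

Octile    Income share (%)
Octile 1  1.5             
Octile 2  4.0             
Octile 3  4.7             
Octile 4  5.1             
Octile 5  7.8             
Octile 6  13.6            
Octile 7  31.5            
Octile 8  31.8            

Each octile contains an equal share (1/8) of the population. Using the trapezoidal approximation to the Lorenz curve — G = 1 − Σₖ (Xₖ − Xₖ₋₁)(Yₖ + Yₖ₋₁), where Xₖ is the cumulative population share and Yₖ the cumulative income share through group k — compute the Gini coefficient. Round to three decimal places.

Cumulative income shares Yₖ: 0.0150, 0.0550, 0.1020, 0.1530, 0.2310, 0.3670, 0.6820, 1.0000
Σ (Xₖ−Xₖ₋₁)(Yₖ+Yₖ₋₁) = (1/8)(0.0150+0.0000) + (1/8)(0.0550+0.0150) + (1/8)(0.1020+0.0550) + (1/8)(0.1530+0.1020) + (1/8)(0.2310+0.1530) + (1/8)(0.3670+0.2310) + (1/8)(0.6820+0.3670) + (1/8)(1.0000+0.6820)
  = 0.0019 + 0.0088 + 0.0196 + 0.0319 + 0.0480 + 0.0747 + 0.1311 + 0.2102 = 0.5262
G = 1 − 0.5262 = 0.4738

0.474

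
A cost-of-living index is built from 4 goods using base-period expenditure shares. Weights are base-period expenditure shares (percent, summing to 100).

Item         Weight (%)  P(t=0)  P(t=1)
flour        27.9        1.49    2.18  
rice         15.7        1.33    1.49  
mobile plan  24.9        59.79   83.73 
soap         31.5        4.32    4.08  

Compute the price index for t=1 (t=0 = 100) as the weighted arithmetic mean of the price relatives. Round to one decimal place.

123.0

flour: 27.9 × (2.18/1.49) = 27.9 × 1.463087 = 40.8201
rice: 15.7 × (1.49/1.33) = 15.7 × 1.120301 = 17.5887
mobile plan: 24.9 × (83.73/59.79) = 24.9 × 1.400401 = 34.8700
soap: 31.5 × (4.08/4.32) = 31.5 × 0.944444 = 29.7500
Index = Σ wᵢ·(p₁ᵢ/p₀ᵢ) = 40.8201 + 17.5887 + 34.8700 + 29.7500 = 123.0289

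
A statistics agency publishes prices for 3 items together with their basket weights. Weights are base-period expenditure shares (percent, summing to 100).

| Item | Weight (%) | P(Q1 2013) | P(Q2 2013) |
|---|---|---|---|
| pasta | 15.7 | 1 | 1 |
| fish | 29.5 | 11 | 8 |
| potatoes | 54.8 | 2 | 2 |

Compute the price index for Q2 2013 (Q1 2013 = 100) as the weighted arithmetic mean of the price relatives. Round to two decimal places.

91.95

pasta: 15.7 × (1/1) = 15.7 × 1.000000 = 15.7000
fish: 29.5 × (8/11) = 29.5 × 0.727273 = 21.4545
potatoes: 54.8 × (2/2) = 54.8 × 1.000000 = 54.8000
Index = Σ wᵢ·(p₁ᵢ/p₀ᵢ) = 15.7000 + 21.4545 + 54.8000 = 91.9545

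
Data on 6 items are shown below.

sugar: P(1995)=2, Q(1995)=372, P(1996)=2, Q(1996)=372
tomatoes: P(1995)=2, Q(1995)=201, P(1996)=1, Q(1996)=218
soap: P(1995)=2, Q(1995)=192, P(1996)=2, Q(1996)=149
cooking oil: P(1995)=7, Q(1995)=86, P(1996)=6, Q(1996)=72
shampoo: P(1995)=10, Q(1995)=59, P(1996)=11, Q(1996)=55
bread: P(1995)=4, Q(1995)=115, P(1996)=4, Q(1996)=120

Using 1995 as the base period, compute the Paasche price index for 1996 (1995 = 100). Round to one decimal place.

92.2

Paasche price index uses current-period quantities as weights.
ΣP(1996)·Q(1996) = 2×372 + 1×218 + 2×149 + 6×72 + 11×55 + 4×120 = 744 + 218 + 298 + 432 + 605 + 480 = 2777
ΣP(1995)·Q(1996) = 2×372 + 2×218 + 2×149 + 7×72 + 10×55 + 4×120 = 744 + 436 + 298 + 504 + 550 + 480 = 3012
Index = 2777 / 3012 × 100 = 92.1979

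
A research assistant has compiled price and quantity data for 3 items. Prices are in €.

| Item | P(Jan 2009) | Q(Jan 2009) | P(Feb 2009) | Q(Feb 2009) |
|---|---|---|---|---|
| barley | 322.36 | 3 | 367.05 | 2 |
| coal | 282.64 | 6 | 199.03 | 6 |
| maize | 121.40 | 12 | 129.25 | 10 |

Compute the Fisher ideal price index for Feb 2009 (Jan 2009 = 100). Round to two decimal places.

Laspeyres component (base-period weights):
ΣP(Feb 2009)Q(Jan 2009) = 367.05×3 + 199.03×6 + 129.25×12 = 1101.15 + 1194.18 + 1551 = 3846.33
ΣP(Jan 2009)Q(Jan 2009) = 322.36×3 + 282.64×6 + 121.40×12 = 967.08 + 1695.84 + 1456.8 = 4119.72
L = 3846.33 / 4119.72 × 100 = 93.3639
Paasche component (current-period weights):
ΣP(Feb 2009)Q(Feb 2009) = 367.05×2 + 199.03×6 + 129.25×10 = 734.1 + 1194.18 + 1292.5 = 3220.78
ΣP(Jan 2009)Q(Feb 2009) = 322.36×2 + 282.64×6 + 121.40×10 = 644.72 + 1695.84 + 1214 = 3554.56
P = 3220.78 / 3554.56 × 100 = 90.6098
Fisher = √(L × P) = √(93.3639 × 90.6098) = 91.9765

91.98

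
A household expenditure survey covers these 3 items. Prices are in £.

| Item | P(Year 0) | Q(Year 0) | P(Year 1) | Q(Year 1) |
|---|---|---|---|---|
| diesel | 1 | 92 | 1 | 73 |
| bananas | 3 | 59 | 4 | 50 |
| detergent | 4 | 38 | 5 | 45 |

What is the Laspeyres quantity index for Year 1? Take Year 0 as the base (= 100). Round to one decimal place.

95.7

Laspeyres quantity index uses base-period prices as weights.
ΣP(Year 0)·Q(Year 1) = 1×73 + 3×50 + 4×45 = 73 + 150 + 180 = 403
ΣP(Year 0)·Q(Year 0) = 1×92 + 3×59 + 4×38 = 92 + 177 + 152 = 421
Index = 403 / 421 × 100 = 95.7245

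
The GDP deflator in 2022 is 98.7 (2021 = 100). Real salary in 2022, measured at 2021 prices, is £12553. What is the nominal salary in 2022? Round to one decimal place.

Nominal = Real × (Index/100) = 12553 × (98.7/100)
        = 12553 × 0.987 = 12389.8110

12389.8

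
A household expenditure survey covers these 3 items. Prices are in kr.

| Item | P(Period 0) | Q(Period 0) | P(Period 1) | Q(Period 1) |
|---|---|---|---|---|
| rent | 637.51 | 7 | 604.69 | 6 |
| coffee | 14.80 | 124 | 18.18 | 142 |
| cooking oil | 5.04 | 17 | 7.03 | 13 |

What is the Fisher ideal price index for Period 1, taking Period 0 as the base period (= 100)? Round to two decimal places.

Laspeyres component (base-period weights):
ΣP(Period 1)Q(Period 0) = 604.69×7 + 18.18×124 + 7.03×17 = 4232.83 + 2254.32 + 119.51 = 6606.66
ΣP(Period 0)Q(Period 0) = 637.51×7 + 14.80×124 + 5.04×17 = 4462.57 + 1835.2 + 85.68 = 6383.45
L = 6606.66 / 6383.45 × 100 = 103.4967
Paasche component (current-period weights):
ΣP(Period 1)Q(Period 1) = 604.69×6 + 18.18×142 + 7.03×13 = 3628.14 + 2581.56 + 91.39 = 6301.09
ΣP(Period 0)Q(Period 1) = 637.51×6 + 14.80×142 + 5.04×13 = 3825.06 + 2101.6 + 65.52 = 5992.18
P = 6301.09 / 5992.18 × 100 = 105.1552
Fisher = √(L × P) = √(103.4967 × 105.1552) = 104.3227

104.32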